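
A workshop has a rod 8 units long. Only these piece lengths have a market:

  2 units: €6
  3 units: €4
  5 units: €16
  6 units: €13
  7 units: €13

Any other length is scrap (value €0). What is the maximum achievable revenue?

Consider every possible first cut. best[k] is the best of p[i]+best[k−i] over all sellable i≤k.
best[1] = 0
best[2] = 6
best[3] = 6
best[4] = 12  (first piece 2, then best[2]=6)
best[5] = 16
best[6] = 18  (first piece 2, then best[4]=12)
best[7] = 22  (first piece 2, then best[5]=16)
best[8] = 24  (first piece 2, then best[6]=18)
One optimal cutting: 2 + 2 + 2 + 2 → €24.

24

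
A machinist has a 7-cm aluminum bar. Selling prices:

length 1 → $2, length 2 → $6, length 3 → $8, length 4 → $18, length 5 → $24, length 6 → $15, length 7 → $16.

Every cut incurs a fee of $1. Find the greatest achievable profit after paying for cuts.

29

Let v[k] be the best obtainable value from length k. For each k, try every first piece i and keep the best of price[i] + v[k−i] minus the 1 cut fee when i<k.
v[1] = 2
v[2] = max(2+2-1, 6+0) = 6
v[3] = max(2+6-1, 6+2-1, 8+0) = 8
v[4] = max(2+8-1, 6+6-1, 8+2-1, 18+0) = 18
v[5] = max(2+18-1, 6+8-1, 8+6-1, 18+2-1, 24+0) = 24
v[6] = max(2+24-1, 6+18-1, 8+8-1, 18+6-1, 24+2-1, 15+0) = 25
v[7] = max(2+25-1, 6+24-1, 8+18-1, …, 15+2-1, 16+0) = 29
One optimal plan: pieces 5 + 2 (1 cut) → $30 − $1 = $29.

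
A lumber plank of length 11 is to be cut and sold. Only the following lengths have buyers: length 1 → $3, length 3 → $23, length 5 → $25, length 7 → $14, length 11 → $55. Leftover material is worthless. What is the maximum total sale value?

Consider every possible first cut. f[k] is the best of p[i]+f[k−i] over all sellable i≤k.
f[1] = 3
f[2] = 6  (first piece 1, then f[1]=3)
f[3] = max(3+6, 23+0) = 23
f[4] = max(3+23, 23+3) = 26
f[5] = max(3+26, 23+6, 25+0) = 29
f[6] = max(3+29, 23+23, 25+3) = 46
f[7] = max(3+46, 23+26, 25+6, 14+0) = 49
f[8] = max(3+49, 23+29, 25+23, 14+3) = 52
f[9] = max(3+52, 23+46, 25+26, 14+6) = 69
f[10] = max(3+69, 23+49, 25+29, 14+23) = 72
f[11] = max(3+72, 23+52, 25+46, 14+26, 55+0) = 75
One optimal cutting: 3 + 3 + 3 + 1 + 1 → $75.

75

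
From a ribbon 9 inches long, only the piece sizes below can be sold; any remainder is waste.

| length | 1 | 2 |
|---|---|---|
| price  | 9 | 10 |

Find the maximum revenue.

Consider every possible first cut. f[k] is the best of p[i]+f[k−i] over all sellable i≤k.
f[1] = 9
f[2] = 18  (first piece 1, then f[1]=9)
f[3] = 27  (first piece 1, then f[2]=18)
f[4] = 36  (first piece 1, then f[3]=27)
f[5] = 45  (first piece 1, then f[4]=36)
f[6] = 54  (first piece 1, then f[5]=45)
f[7] = 63  (first piece 1, then f[6]=54)
f[8] = 72  (first piece 1, then f[7]=63)
f[9] = 81  (first piece 1, then f[8]=72)
One optimal cutting: 1 + 1 + 1 + 1 + 1 + 1 + 1 + 1 + 1 → ¢81.

81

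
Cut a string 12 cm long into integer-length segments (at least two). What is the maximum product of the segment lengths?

81

Define P[k] = max over 1≤i<k of i · max(k−i, P[k−i]); the inner max lets the remainder stay uncut if that's better.
P[2] = 1*max(1,0) = 1*1 = 1
P[3] = max(1*2, 2*1) = 2
P[4] = max(1*3, 2*2, 3*1) = 4
P[5] = max(1*4, 2*3, 3*2, 4*1) = 6
P[6] = max(1*6, 2*4, 3*3, 4*2, 5*1) = 9
P[7] = max(1*9, 2*6, 3*4, 4*3, 5*2, 6*1) = 12
P[8] = max(1*12, 2*9, 3*6, …, 6*2, 7*1) = 18
P[9] = max(1*18, 2*12, 3*9, …, 7*2, 8*1) = 27
P[10] = max(1*27, 2*18, 3*12, …, 8*2, 9*1) = 36
P[11] = max(1*36, 2*27, 3*18, …, 9*2, 10*1) = 54
P[12] = max(1*54, 2*36, 3*27, …, 10*2, 11*1) = 81
One optimal split: 3 + 3 + 3 + 3; product 3*3*3*3 = 81.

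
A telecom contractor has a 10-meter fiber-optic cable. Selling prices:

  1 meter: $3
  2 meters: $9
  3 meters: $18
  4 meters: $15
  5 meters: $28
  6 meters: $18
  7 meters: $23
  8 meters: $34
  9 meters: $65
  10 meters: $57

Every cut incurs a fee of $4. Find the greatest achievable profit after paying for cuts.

Build v[k] bottom-up: v[k] = max over allowed piece i of (p[i] + v[k−i]) − 4 per cut.
v[1] = 3
v[2] = 9
v[3] = 18
v[4] = 17  (first piece 1, then v[3]=18)
v[5] = 28
v[6] = 32  (first piece 3, then v[3]=18)
v[7] = 33  (first piece 2, then v[5]=28)
v[8] = 42  (first piece 3, then v[5]=28)
v[9] = 65
v[10] = 64  (first piece 1, then v[9]=65)
One optimal plan: pieces 9 + 1 (1 cut) → $68 − $4 = $64.

64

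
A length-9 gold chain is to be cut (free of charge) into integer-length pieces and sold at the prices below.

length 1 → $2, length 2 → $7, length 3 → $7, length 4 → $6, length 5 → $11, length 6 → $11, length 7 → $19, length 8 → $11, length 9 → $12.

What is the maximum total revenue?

Let r[k] be the best obtainable value from length k. For each k, try every first piece i and keep the best of price[i] + r[k−i].
r[1] = 2
r[2] = 7
r[3] = 9  (first piece 1, then r[2]=7)
r[4] = 14  (first piece 2, then r[2]=7)
r[5] = 16  (first piece 1, then r[4]=14)
r[6] = 21  (first piece 2, then r[4]=14)
r[7] = 23  (first piece 1, then r[6]=21)
r[8] = 28  (first piece 2, then r[6]=21)
r[9] = 30  (first piece 1, then r[8]=28)
One optimal cutting: 2 + 2 + 2 + 2 + 1 → $7 + $7 + $7 + $7 + $2 = $30.

30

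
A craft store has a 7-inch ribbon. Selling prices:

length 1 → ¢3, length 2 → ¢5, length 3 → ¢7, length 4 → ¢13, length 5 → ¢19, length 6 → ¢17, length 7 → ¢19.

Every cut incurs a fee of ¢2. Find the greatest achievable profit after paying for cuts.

22

Build net[k] bottom-up: net[k] = max over allowed piece i of (p[i] + net[k−i]) − 2 per cut.
net[1] = 3
net[2] = 5
net[3] = 7
net[4] = 13
net[5] = 19
net[6] = 20  (first piece 1, then net[5]=19)
net[7] = 22  (first piece 2, then net[5]=19)
One optimal plan: pieces 5 + 2 (1 cut) → ¢24 − ¢2 = ¢22.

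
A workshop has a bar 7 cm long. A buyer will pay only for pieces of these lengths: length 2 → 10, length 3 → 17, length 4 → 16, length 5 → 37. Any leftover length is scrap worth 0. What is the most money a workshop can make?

47

Let r[k] be the best obtainable value from length k. For each k, try every first piece i and keep the best of price[i] + r[k−i].
r[1] = 0
r[2] = 10
r[3] = 17
r[4] = 20  (first piece 2, then r[2]=10)
r[5] = 37
r[6] = 37
r[7] = 47  (first piece 2, then r[5]=37)
One optimal cutting: 5 + 2 → 47.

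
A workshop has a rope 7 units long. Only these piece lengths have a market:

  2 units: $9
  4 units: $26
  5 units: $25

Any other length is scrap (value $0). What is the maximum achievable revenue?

Let f[k] be the best obtainable value from length k. For each k, try every first piece i and keep the best of price[i] + f[k−i].
f[1] = 0
f[2] = 9
f[3] = 9
f[4] = 26
f[5] = 26
f[6] = 35  (first piece 2, then f[4]=26)
f[7] = 35
One optimal cutting: pieces 4 + 2 with 1 unit of scrap → $35.

35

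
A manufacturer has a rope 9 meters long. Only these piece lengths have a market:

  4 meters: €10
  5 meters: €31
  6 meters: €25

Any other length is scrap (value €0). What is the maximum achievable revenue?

41

Let f[k] be the best obtainable value from length k. For each k, try every first piece i and keep the best of price[i] + f[k−i].
f[1] = 0
f[2] = 0
f[3] = 0
f[4] = 10
f[5] = max(10+0, 31+0) = 31
f[6] = max(10+0, 31+0, 25+0) = 31
f[7] = max(10+0, 31+0, 25+0) = 31
f[8] = max(10+10, 31+0, 25+0) = 31
f[9] = max(10+31, 31+10, 25+0) = 41
One optimal cutting: 5 + 4 → €41.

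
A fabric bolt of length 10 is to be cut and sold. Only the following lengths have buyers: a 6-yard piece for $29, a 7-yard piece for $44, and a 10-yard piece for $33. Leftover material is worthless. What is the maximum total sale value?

44

Consider every possible first cut. best[k] is the best of p[i]+best[k−i] over all sellable i≤k.
best[1] = 0
best[2] = 0
best[3] = 0
best[4] = 0
best[5] = 0
best[6] = 29
best[7] = max(29+0, 44+0) = 44
best[8] = max(29+0, 44+0) = 44
best[9] = max(29+0, 44+0) = 44
best[10] = max(29+0, 44+0, 33+0) = 44
One optimal cutting: pieces 7 with 3 yards of scrap → $44.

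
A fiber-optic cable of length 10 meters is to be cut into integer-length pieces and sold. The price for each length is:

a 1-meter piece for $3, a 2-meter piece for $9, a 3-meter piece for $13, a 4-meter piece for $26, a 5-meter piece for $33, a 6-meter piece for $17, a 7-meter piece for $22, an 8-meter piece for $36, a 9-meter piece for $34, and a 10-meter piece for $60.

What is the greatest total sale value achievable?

66

Consider every possible first cut. best[k] is the best of p[i]+best[k−i] over all sellable i≤k.
best[1] = 3
best[2] = 9
best[3] = 13
best[4] = 26
best[5] = 33
best[6] = 36  (first piece 1, then best[5]=33)
best[7] = 42  (first piece 2, then best[5]=33)
best[8] = 52  (first piece 4, then best[4]=26)
best[9] = 59  (first piece 4, then best[5]=33)
best[10] = 66  (first piece 5, then best[5]=33)
One optimal cutting: 5 + 5 → $33 + $33 = $66.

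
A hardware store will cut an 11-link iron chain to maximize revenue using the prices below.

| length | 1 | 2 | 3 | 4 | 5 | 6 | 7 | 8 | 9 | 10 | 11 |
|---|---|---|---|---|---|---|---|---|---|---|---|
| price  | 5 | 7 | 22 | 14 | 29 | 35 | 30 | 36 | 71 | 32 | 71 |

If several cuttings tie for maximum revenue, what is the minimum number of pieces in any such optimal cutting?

3

Build r[k] bottom-up: r[k] = max over allowed piece i of (p[i] + r[k−i]).
r[1] = 5
r[2] = 10  (first piece 1, then r[1]=5)
r[3] = 22
r[4] = 27  (first piece 1, then r[3]=22)
r[5] = 32  (first piece 1, then r[4]=27)
r[6] = 44  (first piece 3, then r[3]=22)
r[7] = 49  (first piece 1, then r[6]=44)
r[8] = 54  (first piece 1, then r[7]=49)
r[9] = 71
r[10] = 76  (first piece 1, then r[9]=71)
r[11] = 81  (first piece 1, then r[10]=76)
Maximum revenue is $81.
Now minimize piece count subject to staying optimal: for each k, pieces[k] = 1 + min over i with p[i]+r[k−i]=r[k] of pieces[k−i].
pieces[8] = 4
pieces[9] = 1
pieces[10] = 2
pieces[11] = 3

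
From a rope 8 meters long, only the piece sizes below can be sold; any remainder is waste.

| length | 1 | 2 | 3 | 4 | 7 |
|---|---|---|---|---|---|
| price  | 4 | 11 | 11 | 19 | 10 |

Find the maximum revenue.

Build best[k] bottom-up: best[k] = max over allowed piece i of (p[i] + best[k−i]).
best[1] = 4
best[2] = max(4+4, 11+0) = 11
best[3] = max(4+11, 11+4, 11+0) = 15
best[4] = max(4+15, 11+11, 11+4, 19+0) = 22
best[5] = max(4+22, 11+15, 11+11, 19+4) = 26
best[6] = max(4+26, 11+22, 11+15, 19+11) = 33
best[7] = max(4+33, 11+26, 11+22, 19+15, 10+0) = 37
best[8] = max(4+37, 11+33, 11+26, 19+22, 10+4) = 44
One optimal cutting: 2 + 2 + 2 + 2 → $44.

44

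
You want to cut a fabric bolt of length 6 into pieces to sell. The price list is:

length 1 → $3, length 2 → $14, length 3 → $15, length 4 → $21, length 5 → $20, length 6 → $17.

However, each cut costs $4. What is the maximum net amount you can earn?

34

Build r[k] bottom-up: r[k] = max over allowed piece i of (p[i] + r[k−i]) − 4 per cut.
r[1] = 3
r[2] = max(3+3-4, 14+0) = 14
r[3] = max(3+14-4, 14+3-4, 15+0) = 15
r[4] = max(3+15-4, 14+14-4, 15+3-4, 21+0) = 24
r[5] = max(3+24-4, 14+15-4, 15+14-4, 21+3-4, 20+0) = 25
r[6] = max(3+25-4, 14+24-4, 15+15-4, 21+14-4, 20+3-4, 17+0) = 34
One optimal plan: pieces 2 + 2 + 2 (2 cuts) → $42 − $8 = $34.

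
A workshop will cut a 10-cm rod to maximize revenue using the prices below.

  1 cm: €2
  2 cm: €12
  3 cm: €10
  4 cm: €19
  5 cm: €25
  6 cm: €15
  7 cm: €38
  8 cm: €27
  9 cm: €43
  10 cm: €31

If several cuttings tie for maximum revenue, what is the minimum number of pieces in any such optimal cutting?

Consider every possible first cut. r[k] is the best of p[i]+r[k−i] over all sellable i≤k.
r[1] = 2
r[2] = 12
r[3] = 14  (first piece 1, then r[2]=12)
r[4] = 24  (first piece 2, then r[2]=12)
r[5] = 26  (first piece 1, then r[4]=24)
r[6] = 36  (first piece 2, then r[4]=24)
r[7] = 38  (first piece 1, then r[6]=36)
r[8] = 48  (first piece 2, then r[6]=36)
r[9] = 50  (first piece 1, then r[8]=48)
r[10] = 60  (first piece 2, then r[8]=48)
Maximum revenue is €60.
Now minimize piece count subject to staying optimal: for each k, pieces[k] = 1 + min over i with p[i]+r[k−i]=r[k] of pieces[k−i].
pieces[7] = 1
pieces[8] = 4
pieces[9] = 2
pieces[10] = 5

5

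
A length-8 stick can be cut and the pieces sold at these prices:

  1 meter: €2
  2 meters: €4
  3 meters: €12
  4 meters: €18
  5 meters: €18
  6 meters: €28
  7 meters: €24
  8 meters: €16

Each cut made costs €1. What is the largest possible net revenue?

35

Build v[k] bottom-up: v[k] = max over allowed piece i of (p[i] + v[k−i]) − 1 per cut.
v[1] = 2
v[2] = max(2+2-1, 4+0) = 4
v[3] = max(2+4-1, 4+2-1, 12+0) = 12
v[4] = max(2+12-1, 4+4-1, 12+2-1, 18+0) = 18
v[5] = max(2+18-1, 4+12-1, 12+4-1, 18+2-1, 18+0) = 19
v[6] = max(2+19-1, 4+18-1, 12+12-1, 18+4-1, 18+2-1, 28+0) = 28
v[7] = max(2+28-1, 4+19-1, 12+18-1, …, 28+2-1, 24+0) = 29
v[8] = max(2+29-1, 4+28-1, 12+19-1, …, 24+2-1, 16+0) = 35
One optimal plan: pieces 4 + 4 (1 cut) → €36 − €1 = €35.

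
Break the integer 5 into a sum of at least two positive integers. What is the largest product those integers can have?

6

Define g[k] = max over 1≤i<k of i · max(k−i, g[k−i]); the inner max lets the remainder stay uncut if that's better.
g[2] = 1*max(1,0) = 1*1 = 1
g[3] = 1*max(2,1) = 1*2 = 2
g[4] = 2*max(2,1) = 2*2 = 4
g[5] = 2*max(3,2) = 2*3 = 6
One optimal split: 3 + 2; product 3*2 = 6.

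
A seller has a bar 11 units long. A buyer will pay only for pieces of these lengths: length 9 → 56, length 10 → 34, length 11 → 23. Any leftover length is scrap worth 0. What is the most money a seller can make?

Let best[k] be the best obtainable value from length k. For each k, try every first piece i and keep the best of price[i] + best[k−i].
best[1] = 0
best[2] = 0
best[3] = 0
best[4] = 0
best[5] = 0
best[6] = 0
best[7] = 0
best[8] = 0
best[9] = 56
best[10] = 56
best[11] = 56
One optimal cutting: pieces 9 with 2 units of scrap → 56.

56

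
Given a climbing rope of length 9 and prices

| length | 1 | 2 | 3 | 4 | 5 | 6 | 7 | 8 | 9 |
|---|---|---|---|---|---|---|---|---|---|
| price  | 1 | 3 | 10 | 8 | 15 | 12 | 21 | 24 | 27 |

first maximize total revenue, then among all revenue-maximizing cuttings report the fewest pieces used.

Let r[k] be the best obtainable value from length k. For each k, try every first piece i and keep the best of price[i] + r[k−i].
r[1] = 1
r[2] = 3
r[3] = 10
r[4] = 11  (first piece 1, then r[3]=10)
r[5] = 15
r[6] = 20  (first piece 3, then r[3]=10)
r[7] = 21  (first piece 1, then r[6]=20)
r[8] = 25  (first piece 3, then r[5]=15)
r[9] = 30  (first piece 3, then r[6]=20)
Maximum revenue is €30.
Now minimize piece count subject to staying optimal: for each k, pieces[k] = 1 + min over i with p[i]+r[k−i]=r[k] of pieces[k−i].
pieces[6] = 2
pieces[7] = 1
pieces[8] = 2
pieces[9] = 3

3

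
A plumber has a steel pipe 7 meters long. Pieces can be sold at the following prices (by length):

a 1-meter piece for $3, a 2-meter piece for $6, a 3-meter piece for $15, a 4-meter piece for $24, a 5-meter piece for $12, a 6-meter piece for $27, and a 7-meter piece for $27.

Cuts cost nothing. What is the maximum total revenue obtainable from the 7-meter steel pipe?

Consider every possible first cut. best[k] is the best of p[i]+best[k−i] over all sellable i≤k.
best[1] = 3
best[2] = max(3+3, 6+0) = 6
best[3] = max(3+6, 6+3, 15+0) = 15
best[4] = max(3+15, 6+6, 15+3, 24+0) = 24
best[5] = max(3+24, 6+15, 15+6, 24+3, 12+0) = 27
best[6] = max(3+27, 6+24, 15+15, 24+6, 12+3, 27+0) = 30
best[7] = max(3+30, 6+27, 15+24, …, 27+3, 27+0) = 39
One optimal cutting: 4 + 3 → $24 + $15 = $39.

39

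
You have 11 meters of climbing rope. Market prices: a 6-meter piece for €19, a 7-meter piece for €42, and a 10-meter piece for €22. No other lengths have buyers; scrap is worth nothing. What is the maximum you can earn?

Consider every possible first cut. r[k] is the best of p[i]+r[k−i] over all sellable i≤k.
r[1] = 0
r[2] = 0
r[3] = 0
r[4] = 0
r[5] = 0
r[6] = 19
r[7] = max(19+0, 42+0) = 42
r[8] = max(19+0, 42+0) = 42
r[9] = max(19+0, 42+0) = 42
r[10] = max(19+0, 42+0, 22+0) = 42
r[11] = max(19+0, 42+0, 22+0) = 42
One optimal cutting: pieces 7 with 4 meters of scrap → €42.

42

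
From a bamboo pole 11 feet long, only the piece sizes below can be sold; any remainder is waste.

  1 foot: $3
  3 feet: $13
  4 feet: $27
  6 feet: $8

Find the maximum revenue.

Let best[k] be the best obtainable value from length k. For each k, try every first piece i and keep the best of price[i] + best[k−i].
best[1] = 3
best[2] = 6  (first piece 1, then best[1]=3)
best[3] = max(3+6, 13+0) = 13
best[4] = max(3+13, 13+3, 27+0) = 27
best[5] = max(3+27, 13+6, 27+3) = 30
best[6] = max(3+30, 13+13, 27+6, 8+0) = 33
best[7] = max(3+33, 13+27, 27+13, 8+3) = 40
best[8] = max(3+40, 13+30, 27+27, 8+6) = 54
best[9] = max(3+54, 13+33, 27+30, 8+13) = 57
best[10] = max(3+57, 13+40, 27+33, 8+27) = 60
best[11] = max(3+60, 13+54, 27+40, 8+30) = 67
One optimal cutting: 4 + 4 + 3 → $67.

67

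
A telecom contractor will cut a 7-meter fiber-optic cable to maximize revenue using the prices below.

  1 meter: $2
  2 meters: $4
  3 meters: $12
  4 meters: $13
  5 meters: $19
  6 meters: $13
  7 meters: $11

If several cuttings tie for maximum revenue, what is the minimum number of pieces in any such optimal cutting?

Build r[k] bottom-up: r[k] = max over allowed piece i of (p[i] + r[k−i]).
r[1] = 2
r[2] = max(2+2, 4+0) = 4
r[3] = max(2+4, 4+2, 12+0) = 12
r[4] = max(2+12, 4+4, 12+2, 13+0) = 14
r[5] = max(2+14, 4+12, 12+4, 13+2, 19+0) = 19
r[6] = max(2+19, 4+14, 12+12, 13+4, 19+2, 13+0) = 24
r[7] = max(2+24, 4+19, 12+14, …, 13+2, 11+0) = 26
Maximum revenue is $26.
Now minimize piece count subject to staying optimal: for each k, pieces[k] = 1 + min over i with p[i]+r[k−i]=r[k] of pieces[k−i].
pieces[4] = 2
pieces[5] = 1
pieces[6] = 2
pieces[7] = 3

3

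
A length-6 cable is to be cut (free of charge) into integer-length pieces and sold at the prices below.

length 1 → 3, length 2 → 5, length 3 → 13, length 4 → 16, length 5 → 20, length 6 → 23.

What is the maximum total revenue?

26

Let R[k] be the best obtainable value from length k. For each k, try every first piece i and keep the best of price[i] + R[k−i].
R[1] = 3
R[2] = 6  (first piece 1, then R[1]=3)
R[3] = 13
R[4] = 16  (first piece 1, then R[3]=13)
R[5] = 20
R[6] = 26  (first piece 3, then R[3]=13)
One optimal cutting: 3 + 3 → 13 + 13 = 26.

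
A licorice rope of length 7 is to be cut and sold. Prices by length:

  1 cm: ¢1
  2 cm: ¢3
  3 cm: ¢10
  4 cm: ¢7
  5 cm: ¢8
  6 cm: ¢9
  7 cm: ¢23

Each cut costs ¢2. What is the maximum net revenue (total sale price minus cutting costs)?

Consider every possible first cut. r[k] is the best of p[i]+r[k−i] over all sellable i≤k, charging 2 whenever i<k.
r[1] = 1
r[2] = max(1+1-2, 3+0) = 3
r[3] = max(1+3-2, 3+1-2, 10+0) = 10
r[4] = max(1+10-2, 3+3-2, 10+1-2, 7+0) = 9
r[5] = max(1+9-2, 3+10-2, 10+3-2, 7+1-2, 8+0) = 11
r[6] = max(1+11-2, 3+9-2, 10+10-2, 7+3-2, 8+1-2, 9+0) = 18
r[7] = max(1+18-2, 3+11-2, 10+9-2, …, 9+1-2, 23+0) = 23
Best is to make no cuts and sell whole for ¢23.

23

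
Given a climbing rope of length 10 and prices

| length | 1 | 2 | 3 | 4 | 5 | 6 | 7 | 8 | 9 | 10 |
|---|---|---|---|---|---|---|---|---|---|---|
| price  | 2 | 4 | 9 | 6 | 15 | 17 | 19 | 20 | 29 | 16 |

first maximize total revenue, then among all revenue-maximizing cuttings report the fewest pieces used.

Consider every possible first cut. r[k] is the best of p[i]+r[k−i] over all sellable i≤k.
r[1] = 2
r[2] = max(2+2, 4+0) = 4
r[3] = max(2+4, 4+2, 9+0) = 9
r[4] = max(2+9, 4+4, 9+2, 6+0) = 11
r[5] = max(2+11, 4+9, 9+4, 6+2, 15+0) = 15
r[6] = max(2+15, 4+11, 9+9, 6+4, 15+2, 17+0) = 18
r[7] = max(2+18, 4+15, 9+11, …, 17+2, 19+0) = 20
r[8] = max(2+20, 4+18, 9+15, …, 19+2, 20+0) = 24
r[9] = max(2+24, 4+20, 9+18, …, 20+2, 29+0) = 29
r[10] = max(2+29, 4+24, 9+20, …, 29+2, 16+0) = 31
Maximum revenue is €31.
Now minimize piece count subject to staying optimal: for each k, pieces[k] = 1 + min over i with p[i]+r[k−i]=r[k] of pieces[k−i].
pieces[7] = 3
pieces[8] = 2
pieces[9] = 1
pieces[10] = 2

2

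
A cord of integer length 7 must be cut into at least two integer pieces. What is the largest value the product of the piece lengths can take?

Let m[k] be the best product for length k (with at least one cut). For each first piece i, the rest contributes max(k−i, m[k−i]).
m[2] = 1·max(1,0) = 1·1 = 1
m[3] = max(1·2, 2·1) = 2
m[4] = max(1·3, 2·2, 3·1) = 4
m[5] = max(1·4, 2·3, 3·2, 4·1) = 6
m[6] = max(1·6, 2·4, 3·3, 4·2, 5·1) = 9
m[7] = max(1·9, 2·6, 3·4, 4·3, 5·2, 6·1) = 12
One optimal split: 3 + 2 + 2; product 3·2·2 = 12.

12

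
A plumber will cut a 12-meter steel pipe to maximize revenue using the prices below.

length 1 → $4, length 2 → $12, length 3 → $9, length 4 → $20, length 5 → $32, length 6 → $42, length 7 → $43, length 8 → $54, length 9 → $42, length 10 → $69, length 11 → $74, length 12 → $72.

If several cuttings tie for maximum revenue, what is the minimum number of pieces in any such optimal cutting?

2

Let r[k] be the best obtainable value from length k. For each k, try every first piece i and keep the best of price[i] + r[k−i].
r[1] = 4
r[2] = 12
r[3] = 16  (first piece 1, then r[2]=12)
r[4] = 24  (first piece 2, then r[2]=12)
r[5] = 32
r[6] = 42
r[7] = 46  (first piece 1, then r[6]=42)
r[8] = 54  (first piece 2, then r[6]=42)
r[9] = 58  (first piece 1, then r[8]=54)
r[10] = 69
r[11] = 74  (first piece 5, then r[6]=42)
r[12] = 84  (first piece 6, then r[6]=42)
Maximum revenue is $84.
Now minimize piece count subject to staying optimal: for each k, pieces[k] = 1 + min over i with p[i]+r[k−i]=r[k] of pieces[k−i].
pieces[9] = 2
pieces[10] = 1
pieces[11] = 1
pieces[12] = 2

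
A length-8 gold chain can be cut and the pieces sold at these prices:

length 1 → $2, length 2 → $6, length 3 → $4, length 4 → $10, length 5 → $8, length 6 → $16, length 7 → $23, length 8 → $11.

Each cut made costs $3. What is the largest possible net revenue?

Consider every possible first cut. r[k] is the best of p[i]+r[k−i] over all sellable i≤k, charging 3 whenever i<k.
r[1] = 2
r[2] = 6
r[3] = 5  (first piece 1, then r[2]=6)
r[4] = 10
r[5] = 9  (first piece 1, then r[4]=10)
r[6] = 16
r[7] = 23
r[8] = 22  (first piece 1, then r[7]=23)
One optimal plan: pieces 7 + 1 (1 cut) → $25 − $3 = $22.

22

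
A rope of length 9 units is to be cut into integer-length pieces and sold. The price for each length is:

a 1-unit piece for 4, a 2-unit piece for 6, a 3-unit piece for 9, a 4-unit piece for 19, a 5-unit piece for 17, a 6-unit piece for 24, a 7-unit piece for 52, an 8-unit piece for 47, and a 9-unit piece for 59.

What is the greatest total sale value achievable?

60

Build best[k] bottom-up: best[k] = max over allowed piece i of (p[i] + best[k−i]).
best[1] = 4
best[2] = max(4+4, 6+0) = 8
best[3] = max(4+8, 6+4, 9+0) = 12
best[4] = max(4+12, 6+8, 9+4, 19+0) = 19
best[5] = max(4+19, 6+12, 9+8, 19+4, 17+0) = 23
best[6] = max(4+23, 6+19, 9+12, 19+8, 17+4, 24+0) = 27
best[7] = max(4+27, 6+23, 9+19, …, 24+4, 52+0) = 52
best[8] = max(4+52, 6+27, 9+23, …, 52+4, 47+0) = 56
best[9] = max(4+56, 6+52, 9+27, …, 47+4, 59+0) = 60
One optimal cutting: 7 + 1 + 1 → 52 + 4 + 4 = 60.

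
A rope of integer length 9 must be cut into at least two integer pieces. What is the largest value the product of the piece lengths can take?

27

Fill P[k] for k=2..9: at each k try every first piece i and multiply by the better of (k−i) uncut or P[k−i].
Small cases: P[2]=1.
P[3] = max(1·2, 2·1) = 2
P[4] = max(1·3, 2·2, 3·1) = 4
P[5] = max(1·4, 2·3, 3·2, 4·1) = 6
P[6] = max(1·6, 2·4, 3·3, 4·2, 5·1) = 9
P[7] = max(1·9, 2·6, 3·4, 4·3, 5·2, 6·1) = 12
P[8] = max(1·12, 2·9, 3·6, …, 6·2, 7·1) = 18
P[9] = max(1·18, 2·12, 3·9, …, 7·2, 8·1) = 27
One optimal split: 3 + 3 + 3; product 3·3·3 = 27.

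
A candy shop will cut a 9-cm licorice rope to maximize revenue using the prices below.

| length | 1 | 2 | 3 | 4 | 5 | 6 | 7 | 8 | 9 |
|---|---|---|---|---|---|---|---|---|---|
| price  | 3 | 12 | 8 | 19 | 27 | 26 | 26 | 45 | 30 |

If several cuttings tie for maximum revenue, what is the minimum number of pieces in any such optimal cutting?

3

Build r[k] bottom-up: r[k] = max over allowed piece i of (p[i] + r[k−i]).
r[1] = 3
r[2] = 12
r[3] = 15  (first piece 1, then r[2]=12)
r[4] = 24  (first piece 2, then r[2]=12)
r[5] = 27  (first piece 1, then r[4]=24)
r[6] = 36  (first piece 2, then r[4]=24)
r[7] = 39  (first piece 1, then r[6]=36)
r[8] = 48  (first piece 2, then r[6]=36)
r[9] = 51  (first piece 1, then r[8]=48)
Maximum revenue is ¢51.
Now minimize piece count subject to staying optimal: for each k, pieces[k] = 1 + min over i with p[i]+r[k−i]=r[k] of pieces[k−i].
pieces[6] = 3
pieces[7] = 2
pieces[8] = 4
pieces[9] = 3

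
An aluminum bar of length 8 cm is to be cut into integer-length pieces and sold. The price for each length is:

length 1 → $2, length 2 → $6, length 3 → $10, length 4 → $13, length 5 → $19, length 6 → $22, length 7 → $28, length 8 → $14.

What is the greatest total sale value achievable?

30

Let R[k] be the best obtainable value from length k. For each k, try every first piece i and keep the best of price[i] + R[k−i].
R[1] = 2
R[2] = 6
R[3] = 10
R[4] = 13
R[5] = 19
R[6] = 22
R[7] = 28
R[8] = 30  (first piece 1, then R[7]=28)
One optimal cutting: 7 + 1 → $28 + $2 = $30.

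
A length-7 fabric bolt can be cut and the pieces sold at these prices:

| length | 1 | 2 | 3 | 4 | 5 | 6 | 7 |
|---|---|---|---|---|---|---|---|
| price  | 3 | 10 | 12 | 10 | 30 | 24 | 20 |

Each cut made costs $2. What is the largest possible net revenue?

Build net[k] bottom-up: net[k] = max over allowed piece i of (p[i] + net[k−i]) − 2 per cut.
net[1] = 3
net[2] = max(3+3-2, 10+0) = 10
net[3] = max(3+10-2, 10+3-2, 12+0) = 12
net[4] = max(3+12-2, 10+10-2, 12+3-2, 10+0) = 18
net[5] = max(3+18-2, 10+12-2, 12+10-2, 10+3-2, 30+0) = 30
net[6] = max(3+30-2, 10+18-2, 12+12-2, 10+10-2, 30+3-2, 24+0) = 31
net[7] = max(3+31-2, 10+30-2, 12+18-2, …, 24+3-2, 20+0) = 38
One optimal plan: pieces 5 + 2 (1 cut) → $40 − $2 = $38.

38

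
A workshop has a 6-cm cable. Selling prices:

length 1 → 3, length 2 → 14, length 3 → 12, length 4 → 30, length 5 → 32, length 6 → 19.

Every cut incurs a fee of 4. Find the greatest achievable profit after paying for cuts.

Consider every possible first cut. r[k] is the best of p[i]+r[k−i] over all sellable i≤k, charging 4 whenever i<k.
r[1] = 3
r[2] = 14
r[3] = 13  (first piece 1, then r[2]=14)
r[4] = 30
r[5] = 32
r[6] = 40  (first piece 2, then r[4]=30)
One optimal plan: pieces 4 + 2 (1 cut) → 44 − 4 = 40.

40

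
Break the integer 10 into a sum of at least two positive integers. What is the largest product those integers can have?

36

Define prod[k] = max over 1≤i<k of i · max(k−i, prod[k−i]); the inner max lets the remainder stay uncut if that's better.
prod[2] = 1*max(1,0) = 1*1 = 1
prod[3] = max(1*2, 2*1) = 2
prod[4] = max(1*3, 2*2, 3*1) = 4
prod[5] = max(1*4, 2*3, 3*2, 4*1) = 6
prod[6] = max(1*6, 2*4, 3*3, 4*2, 5*1) = 9
prod[7] = max(1*9, 2*6, 3*4, 4*3, 5*2, 6*1) = 12
prod[8] = max(1*12, 2*9, 3*6, …, 6*2, 7*1) = 18
prod[9] = max(1*18, 2*12, 3*9, …, 7*2, 8*1) = 27
prod[10] = max(1*27, 2*18, 3*12, …, 8*2, 9*1) = 36
One optimal split: 3 + 3 + 2 + 2; product 3*3*2*2 = 36.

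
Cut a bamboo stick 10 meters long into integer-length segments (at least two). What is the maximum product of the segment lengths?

Fill m[k] for k=2..10: at each k try every first piece i and multiply by the better of (k−i) uncut or m[k−i].
Small cases: m[2]=1, m[3]=2, m[4]=4, m[5]=6.
m[6] = 3·max(3,2) = 3·3 = 9
m[7] = 2·max(5,6) = 2·6 = 12
m[8] = 2·max(6,9) = 2·9 = 18
m[9] = 3·max(6,9) = 3·9 = 27
m[10] = 2·max(8,18) = 2·18 = 36
One optimal split: 3 + 3 + 2 + 2; product 3·3·2·2 = 36.

36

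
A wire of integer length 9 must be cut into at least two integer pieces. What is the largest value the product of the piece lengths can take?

Let g[k] be the best product for length k (with at least one cut). For each first piece i, the rest contributes max(k−i, g[k−i]).
g[2] = 1×max(1,0) = 1×1 = 1
g[3] = 1×max(2,1) = 1×2 = 2
g[4] = 2×max(2,1) = 2×2 = 4
g[5] = 2×max(3,2) = 2×3 = 6
g[6] = 3×max(3,2) = 3×3 = 9
g[7] = 2×max(5,6) = 2×6 = 12
g[8] = 2×max(6,9) = 2×9 = 18
g[9] = 3×max(6,9) = 3×9 = 27
One optimal split: 3 + 3 + 3; product 3×3×3 = 27.

27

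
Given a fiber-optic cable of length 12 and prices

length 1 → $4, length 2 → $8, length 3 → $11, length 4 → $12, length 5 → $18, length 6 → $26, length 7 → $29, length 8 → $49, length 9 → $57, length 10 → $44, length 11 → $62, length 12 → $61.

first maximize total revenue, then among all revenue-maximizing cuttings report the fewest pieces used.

3

Consider every possible first cut. r[k] is the best of p[i]+r[k−i] over all sellable i≤k.
r[1] = 4
r[2] = 8  (first piece 1, then r[1]=4)
r[3] = 12  (first piece 1, then r[2]=8)
r[4] = 16  (first piece 1, then r[3]=12)
r[5] = 20  (first piece 1, then r[4]=16)
r[6] = 26
r[7] = 30  (first piece 1, then r[6]=26)
r[8] = 49
r[9] = 57
r[10] = 61  (first piece 1, then r[9]=57)
r[11] = 65  (first piece 1, then r[10]=61)
r[12] = 69  (first piece 1, then r[11]=65)
Maximum revenue is $69.
Now minimize piece count subject to staying optimal: for each k, pieces[k] = 1 + min over i with p[i]+r[k−i]=r[k] of pieces[k−i].
pieces[9] = 1
pieces[10] = 2
pieces[11] = 2
pieces[12] = 3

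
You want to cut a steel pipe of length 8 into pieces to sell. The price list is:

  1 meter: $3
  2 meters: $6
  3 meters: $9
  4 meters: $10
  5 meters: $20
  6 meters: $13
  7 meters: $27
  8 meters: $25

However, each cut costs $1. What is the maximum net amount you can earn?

29

Build v[k] bottom-up: v[k] = max over allowed piece i of (p[i] + v[k−i]) − 1 per cut.
v[1] = 3
v[2] = 6
v[3] = 9
v[4] = 11  (first piece 1, then v[3]=9)
v[5] = 20
v[6] = 22  (first piece 1, then v[5]=20)
v[7] = 27
v[8] = 29  (first piece 1, then v[7]=27)
One optimal plan: pieces 7 + 1 (1 cut) → $30 − $1 = $29.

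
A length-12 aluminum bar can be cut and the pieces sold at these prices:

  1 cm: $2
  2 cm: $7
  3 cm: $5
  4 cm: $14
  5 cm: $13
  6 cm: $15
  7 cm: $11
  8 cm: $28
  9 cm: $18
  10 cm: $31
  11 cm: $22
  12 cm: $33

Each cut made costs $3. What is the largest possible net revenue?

39

Consider every possible first cut. v[k] is the best of p[i]+v[k−i] over all sellable i≤k, charging 3 whenever i<k.
v[1] = 2
v[2] = max(2+2-3, 7+0) = 7
v[3] = max(2+7-3, 7+2-3, 5+0) = 6
v[4] = max(2+6-3, 7+7-3, 5+2-3, 14+0) = 14
v[5] = max(2+14-3, 7+6-3, 5+7-3, 14+2-3, 13+0) = 13
v[6] = max(2+13-3, 7+14-3, 5+6-3, 14+7-3, 13+2-3, 15+0) = 18
v[7] = max(2+18-3, 7+13-3, 5+14-3, …, 15+2-3, 11+0) = 17
v[8] = max(2+17-3, 7+18-3, 5+13-3, …, 11+2-3, 28+0) = 28
v[9] = max(2+28-3, 7+17-3, 5+18-3, …, 28+2-3, 18+0) = 27
v[10] = max(2+27-3, 7+28-3, 5+17-3, …, 18+2-3, 31+0) = 32
v[11] = max(2+32-3, 7+27-3, 5+28-3, …, 31+2-3, 22+0) = 31
v[12] = max(2+31-3, 7+32-3, 5+27-3, …, 22+2-3, 33+0) = 39
One optimal plan: pieces 8 + 4 (1 cut) → $42 − $3 = $39.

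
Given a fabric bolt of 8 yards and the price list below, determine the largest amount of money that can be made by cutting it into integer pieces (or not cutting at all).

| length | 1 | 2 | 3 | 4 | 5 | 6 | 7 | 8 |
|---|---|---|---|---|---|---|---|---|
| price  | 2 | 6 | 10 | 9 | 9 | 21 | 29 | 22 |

31

Let R[k] be the best obtainable value from length k. For each k, try every first piece i and keep the best of price[i] + R[k−i].
R[1] = 2
R[2] = max(2+2, 6+0) = 6
R[3] = max(2+6, 6+2, 10+0) = 10
R[4] = max(2+10, 6+6, 10+2, 9+0) = 12
R[5] = max(2+12, 6+10, 10+6, 9+2, 9+0) = 16
R[6] = max(2+16, 6+12, 10+10, 9+6, 9+2, 21+0) = 21
R[7] = max(2+21, 6+16, 10+12, …, 21+2, 29+0) = 29
R[8] = max(2+29, 6+21, 10+16, …, 29+2, 22+0) = 31
One optimal cutting: 7 + 1 → $29 + $2 = $31.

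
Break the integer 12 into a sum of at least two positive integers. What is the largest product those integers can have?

Fill f[k] for k=2..12: at each k try every first piece i and multiply by the better of (k−i) uncut or f[k−i].
f[2] = 1*max(1,0) = 1*1 = 1
f[3] = 1*max(2,1) = 1*2 = 2
f[4] = 2*max(2,1) = 2*2 = 4
f[5] = 2*max(3,2) = 2*3 = 6
f[6] = 3*max(3,2) = 3*3 = 9
f[7] = 2*max(5,6) = 2*6 = 12
f[8] = 2*max(6,9) = 2*9 = 18
f[9] = 3*max(6,9) = 3*9 = 27
f[10] = 2*max(8,18) = 2*18 = 36
f[11] = 2*max(9,27) = 2*27 = 54
f[12] = 3*max(9,27) = 3*27 = 81
One optimal split: 3 + 3 + 3 + 3; product 3*3*3*3 = 81.

81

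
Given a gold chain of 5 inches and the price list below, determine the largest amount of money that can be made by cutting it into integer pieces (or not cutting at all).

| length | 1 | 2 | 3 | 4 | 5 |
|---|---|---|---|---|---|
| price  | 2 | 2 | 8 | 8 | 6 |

12

Let R[k] be the best obtainable value from length k. For each k, try every first piece i and keep the best of price[i] + R[k−i].
R[1] = 2
R[2] = max(2+2, 2+0) = 4
R[3] = max(2+4, 2+2, 8+0) = 8
R[4] = max(2+8, 2+4, 8+2, 8+0) = 10
R[5] = max(2+10, 2+8, 8+4, 8+2, 6+0) = 12
One optimal cutting: 3 + 1 + 1 → $8 + $2 + $2 = $12.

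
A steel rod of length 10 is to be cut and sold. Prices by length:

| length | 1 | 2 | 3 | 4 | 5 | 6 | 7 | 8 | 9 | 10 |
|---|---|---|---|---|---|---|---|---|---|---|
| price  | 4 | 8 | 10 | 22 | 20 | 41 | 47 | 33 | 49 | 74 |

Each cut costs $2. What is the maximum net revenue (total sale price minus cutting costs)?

74

Consider every possible first cut. r[k] is the best of p[i]+r[k−i] over all sellable i≤k, charging 2 whenever i<k.
r[1] = 4
r[2] = 8
r[3] = 10  (first piece 1, then r[2]=8)
r[4] = 22
r[5] = 24  (first piece 1, then r[4]=22)
r[6] = 41
r[7] = 47
r[8] = 49  (first piece 1, then r[7]=47)
r[9] = 53  (first piece 2, then r[7]=47)
r[10] = 74
Best is to make no cuts and sell whole for $74.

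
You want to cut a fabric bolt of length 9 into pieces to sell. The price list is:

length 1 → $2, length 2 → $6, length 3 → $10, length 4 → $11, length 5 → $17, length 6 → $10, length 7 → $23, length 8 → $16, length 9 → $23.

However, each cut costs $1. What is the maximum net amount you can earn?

Build v[k] bottom-up: v[k] = max over allowed piece i of (p[i] + v[k−i]) − 1 per cut.
v[1] = 2
v[2] = max(2+2-1, 6+0) = 6
v[3] = max(2+6-1, 6+2-1, 10+0) = 10
v[4] = max(2+10-1, 6+6-1, 10+2-1, 11+0) = 11
v[5] = max(2+11-1, 6+10-1, 10+6-1, 11+2-1, 17+0) = 17
v[6] = max(2+17-1, 6+11-1, 10+10-1, 11+6-1, 17+2-1, 10+0) = 19
v[7] = max(2+19-1, 6+17-1, 10+11-1, …, 10+2-1, 23+0) = 23
v[8] = max(2+23-1, 6+19-1, 10+17-1, …, 23+2-1, 16+0) = 26
v[9] = max(2+26-1, 6+23-1, 10+19-1, …, 16+2-1, 23+0) = 28
One optimal plan: pieces 7 + 2 (1 cut) → $29 − $1 = $28.

28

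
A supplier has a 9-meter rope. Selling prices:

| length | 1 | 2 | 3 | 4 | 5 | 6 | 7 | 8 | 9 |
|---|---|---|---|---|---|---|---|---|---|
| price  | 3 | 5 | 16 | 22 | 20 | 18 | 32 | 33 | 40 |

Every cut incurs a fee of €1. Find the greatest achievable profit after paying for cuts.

46

Let net[k] be the best obtainable value from length k. For each k, try every first piece i and keep the best of price[i] + net[k−i] minus the 1 cut fee when i<k.
net[1] = 3
net[2] = 5  (first piece 1, then net[1]=3)
net[3] = 16
net[4] = 22
net[5] = 24  (first piece 1, then net[4]=22)
net[6] = 31  (first piece 3, then net[3]=16)
net[7] = 37  (first piece 3, then net[4]=22)
net[8] = 43  (first piece 4, then net[4]=22)
net[9] = 46  (first piece 3, then net[6]=31)
One optimal plan: pieces 3 + 3 + 3 (2 cuts) → €48 − €2 = €46.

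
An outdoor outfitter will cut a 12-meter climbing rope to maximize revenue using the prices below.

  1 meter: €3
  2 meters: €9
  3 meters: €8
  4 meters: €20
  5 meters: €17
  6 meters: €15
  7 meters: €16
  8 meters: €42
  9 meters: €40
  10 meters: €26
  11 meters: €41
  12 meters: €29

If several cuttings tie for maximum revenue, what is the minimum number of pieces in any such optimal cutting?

2

Consider every possible first cut. r[k] is the best of p[i]+r[k−i] over all sellable i≤k.
r[1] = 3
r[2] = max(3+3, 9+0) = 9
r[3] = max(3+9, 9+3, 8+0) = 12
r[4] = max(3+12, 9+9, 8+3, 20+0) = 20
r[5] = max(3+20, 9+12, 8+9, 20+3, 17+0) = 23
r[6] = max(3+23, 9+20, 8+12, 20+9, 17+3, 15+0) = 29
r[7] = max(3+29, 9+23, 8+20, …, 15+3, 16+0) = 32
r[8] = max(3+32, 9+29, 8+23, …, 16+3, 42+0) = 42
r[9] = max(3+42, 9+32, 8+29, …, 42+3, 40+0) = 45
r[10] = max(3+45, 9+42, 8+32, …, 40+3, 26+0) = 51
r[11] = max(3+51, 9+45, 8+42, …, 26+3, 41+0) = 54
r[12] = max(3+54, 9+51, 8+45, …, 41+3, 29+0) = 62
Maximum revenue is €62.
Now minimize piece count subject to staying optimal: for each k, pieces[k] = 1 + min over i with p[i]+r[k−i]=r[k] of pieces[k−i].
pieces[9] = 2
pieces[10] = 2
pieces[11] = 3
pieces[12] = 2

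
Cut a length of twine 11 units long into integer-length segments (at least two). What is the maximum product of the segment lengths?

54

Define f[k] = max over 1≤i<k of i · max(k−i, f[k−i]); the inner max lets the remainder stay uncut if that's better.
Small cases: f[2]=1, f[3]=2, f[4]=4.
f[5] = 2*max(3,2) = 2*3 = 6
f[6] = 3*max(3,2) = 3*3 = 9
f[7] = 2*max(5,6) = 2*6 = 12
f[8] = 2*max(6,9) = 2*9 = 18
f[9] = 3*max(6,9) = 3*9 = 27
f[10] = 2*max(8,18) = 2*18 = 36
f[11] = 2*max(9,27) = 2*27 = 54
One optimal split: 3 + 3 + 3 + 2; product 3*3*3*2 = 54.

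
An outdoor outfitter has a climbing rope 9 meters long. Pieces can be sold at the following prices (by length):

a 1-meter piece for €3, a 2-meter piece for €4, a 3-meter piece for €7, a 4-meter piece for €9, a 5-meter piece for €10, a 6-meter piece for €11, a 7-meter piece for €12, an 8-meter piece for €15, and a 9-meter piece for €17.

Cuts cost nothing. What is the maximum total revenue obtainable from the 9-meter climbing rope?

Build v[k] bottom-up: v[k] = max over allowed piece i of (p[i] + v[k−i]).
v[1] = 3
v[2] = 6  (first piece 1, then v[1]=3)
v[3] = 9  (first piece 1, then v[2]=6)
v[4] = 12  (first piece 1, then v[3]=9)
v[5] = 15  (first piece 1, then v[4]=12)
v[6] = 18  (first piece 1, then v[5]=15)
v[7] = 21  (first piece 1, then v[6]=18)
v[8] = 24  (first piece 1, then v[7]=21)
v[9] = 27  (first piece 1, then v[8]=24)
One optimal cutting: 1 + 1 + 1 + 1 + 1 + 1 + 1 + 1 + 1 → €3 + €3 + €3 + €3 + €3 + €3 + €3 + €3 + €3 = €27.

27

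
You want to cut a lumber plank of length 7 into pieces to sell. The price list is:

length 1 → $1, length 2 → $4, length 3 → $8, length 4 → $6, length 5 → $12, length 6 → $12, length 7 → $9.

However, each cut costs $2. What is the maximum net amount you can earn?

14

Consider every possible first cut. r[k] is the best of p[i]+r[k−i] over all sellable i≤k, charging 2 whenever i<k.
r[1] = 1
r[2] = max(1+1-2, 4+0) = 4
r[3] = max(1+4-2, 4+1-2, 8+0) = 8
r[4] = max(1+8-2, 4+4-2, 8+1-2, 6+0) = 7
r[5] = max(1+7-2, 4+8-2, 8+4-2, 6+1-2, 12+0) = 12
r[6] = max(1+12-2, 4+7-2, 8+8-2, 6+4-2, 12+1-2, 12+0) = 14
r[7] = max(1+14-2, 4+12-2, 8+7-2, …, 12+1-2, 9+0) = 14
One optimal plan: pieces 5 + 2 (1 cut) → $16 − $2 = $14.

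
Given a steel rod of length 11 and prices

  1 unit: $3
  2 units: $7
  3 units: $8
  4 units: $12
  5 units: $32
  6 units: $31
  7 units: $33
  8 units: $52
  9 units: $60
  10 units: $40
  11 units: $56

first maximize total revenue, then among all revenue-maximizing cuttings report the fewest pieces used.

2

Consider every possible first cut. r[k] is the best of p[i]+r[k−i] over all sellable i≤k.
r[1] = 3
r[2] = max(3+3, 7+0) = 7
r[3] = max(3+7, 7+3, 8+0) = 10
r[4] = max(3+10, 7+7, 8+3, 12+0) = 14
r[5] = max(3+14, 7+10, 8+7, 12+3, 32+0) = 32
r[6] = max(3+32, 7+14, 8+10, 12+7, 32+3, 31+0) = 35
r[7] = max(3+35, 7+32, 8+14, …, 31+3, 33+0) = 39
r[8] = max(3+39, 7+35, 8+32, …, 33+3, 52+0) = 52
r[9] = max(3+52, 7+39, 8+35, …, 52+3, 60+0) = 60
r[10] = max(3+60, 7+52, 8+39, …, 60+3, 40+0) = 64
r[11] = max(3+64, 7+60, 8+52, …, 40+3, 56+0) = 67
Maximum revenue is $67.
Now minimize piece count subject to staying optimal: for each k, pieces[k] = 1 + min over i with p[i]+r[k−i]=r[k] of pieces[k−i].
pieces[8] = 1
pieces[9] = 1
pieces[10] = 2
pieces[11] = 2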